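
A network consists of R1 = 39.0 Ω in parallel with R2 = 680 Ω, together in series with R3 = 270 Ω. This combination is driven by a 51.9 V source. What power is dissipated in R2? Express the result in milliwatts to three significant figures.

Reduce the parallel combination to a single R_p; the circuit then becomes R_p in series with the remaining resistor.
R_p = (39.0×680)/(39.0+680) = 36.88 Ω
R_total = R_p + 270 = 36.88 + 270 = 306.9 Ω
I = V / R_total = 51.9 / 306.9 = 0.1691 A
Voltage across the parallel pair: V_p = I × R_p = 0.1691 × 36.88 = 6.238 V
Use P = V²/R for R2 with V = V_p.
P_R2 = (6.238)² / 680 = 0.05722 W

57.2 mW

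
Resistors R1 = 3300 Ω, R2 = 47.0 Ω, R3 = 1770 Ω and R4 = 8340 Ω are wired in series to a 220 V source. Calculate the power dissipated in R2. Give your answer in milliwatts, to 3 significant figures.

Since the resistors are in series they all carry the loop current I = V/R_total; the power in any one is I²R.
R_total = 3300 + 47.0 + 1770 + 8340 = 13460 Ω
I = V / R_total = 220 / 13460 = 0.01635 A
P_R2 = I² × R2 = (0.01635)² × 47.0 = 0.01256 W

12.6 mW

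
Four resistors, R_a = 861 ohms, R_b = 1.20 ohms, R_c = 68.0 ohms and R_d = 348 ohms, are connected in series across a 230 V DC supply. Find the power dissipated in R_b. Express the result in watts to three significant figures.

Since the resistors are in series they all carry the loop current I = V/R_total; the power in any one is I²R.
R_total = 861 + 1.20 + 68.0 + 348 = 1278 Ω
I = V / R_total = 230 / 1278 = 0.1799 A
P_R_b = I² × R_b = (0.1799)² × 1.20 = 0.03885 W

0.0389 W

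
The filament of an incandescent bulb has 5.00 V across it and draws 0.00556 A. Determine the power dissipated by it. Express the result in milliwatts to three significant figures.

27.8 mW

With V and I both given, power follows immediately from P = V I.
P = 5.00 V × 0.005560 A = 0.02780 W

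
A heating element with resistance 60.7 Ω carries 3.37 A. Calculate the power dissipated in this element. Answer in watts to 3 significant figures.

689 W

Knowing I and R, the power is just I²R — no need to find V first.
P = (3.370 A)² × 60.7 Ω = 689.4 W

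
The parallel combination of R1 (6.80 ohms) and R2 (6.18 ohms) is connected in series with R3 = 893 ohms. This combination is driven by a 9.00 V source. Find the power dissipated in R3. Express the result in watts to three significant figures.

0.0901 W

Combine R1 and R2 into their parallel equivalent first, reducing the network to two series resistors.
R_p = (6.80×6.18)/(6.80+6.18) = 3.238 Ω
R_total = R_p + 893 = 3.238 + 893 = 896.2 Ω
I = V / R_total = 9.00 / 896.2 = 0.01004 A
All the supply current flows through R3; use P = I²R3.
P_R3 = (0.01004)² × 893 = 0.09005 W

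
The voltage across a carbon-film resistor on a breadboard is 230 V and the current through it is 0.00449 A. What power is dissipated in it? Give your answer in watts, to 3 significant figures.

1.03 W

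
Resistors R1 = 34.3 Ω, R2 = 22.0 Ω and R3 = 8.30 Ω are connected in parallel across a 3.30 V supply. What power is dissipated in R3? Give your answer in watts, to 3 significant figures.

1.31 W

The supply voltage appears across each parallel branch — just use P = V²/R3.
P_R3 = V² / R3 = (3.30)² / 8.30 Ω = 1.312 W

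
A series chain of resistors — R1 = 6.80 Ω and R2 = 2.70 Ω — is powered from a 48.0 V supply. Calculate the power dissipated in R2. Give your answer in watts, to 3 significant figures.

In a series string the same current flows through every resistor — find that current, then P = I²R for the one we want.
R_total = 6.80 + 2.70 = 9.500 Ω
I = V / R_total = 48.0 / 9.500 = 5.053 A
P_R2 = I² × R2 = (5.053)² × 2.70 = 68.93 W

68.9 W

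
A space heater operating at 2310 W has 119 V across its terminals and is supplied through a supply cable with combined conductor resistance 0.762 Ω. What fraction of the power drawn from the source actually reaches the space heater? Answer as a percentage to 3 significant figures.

88.9 %

I = P / V = 2310 / 119 = 19.41 A through the supply cable.
P_line = I² R_line = (19.41)² × 0.762 = 287.1 W
P_source = P_load + P_line = 2310 + 287.1 = 2597 W
η = P_load / P_source = 2310 / 2597 = 0.8894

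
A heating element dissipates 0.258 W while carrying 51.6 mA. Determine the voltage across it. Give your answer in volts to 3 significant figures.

Rearranging the power relation for the two known quantities gives V = P / I.
V = 0.258 / 0.05160 = 5.000 V

5.00 V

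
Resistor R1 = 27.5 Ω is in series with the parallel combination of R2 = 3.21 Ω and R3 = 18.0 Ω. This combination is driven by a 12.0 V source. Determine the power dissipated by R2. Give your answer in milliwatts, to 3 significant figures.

Replace R2 and R3 with their parallel equivalent so the circuit becomes R1 in series with R_p.
R_p = (3.21×18.0)/(3.21+18.0) = 2.724 Ω
R_total = 27.5 + 2.724 = 30.22 Ω
I = V / R_total = 12.0 / 30.22 = 0.3970 A
Voltage across the parallel pair: V_p = I × R_p = 0.3970 × 2.724 = 1.082 V
R2 sees V_p directly, so P = V_p² / R2.
P_R2 = (1.082)² / 3.21 = 0.3644 W

364 mW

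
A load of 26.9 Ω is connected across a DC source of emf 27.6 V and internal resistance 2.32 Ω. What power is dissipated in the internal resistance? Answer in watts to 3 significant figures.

2.07 W

r is in series with the load, so it carries the full circuit current — the loss in it is I²r.
I = ε / (r + R) = 27.6 / (2.32 + 26.9) = 0.9446 A
P_int = I² r = (0.9446)² × 2.32 = 2.070 W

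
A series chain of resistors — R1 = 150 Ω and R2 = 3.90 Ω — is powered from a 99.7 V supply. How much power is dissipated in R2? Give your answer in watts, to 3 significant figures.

1.64 W

The current is common to all series resistors; compute it, then apply P = I²R for the target.
R_total = 150 + 3.90 = 153.9 Ω
I = V / R_total = 99.7 / 153.9 = 0.6478 A
P_R2 = I² × R2 = (0.6478)² × 3.90 = 1.637 W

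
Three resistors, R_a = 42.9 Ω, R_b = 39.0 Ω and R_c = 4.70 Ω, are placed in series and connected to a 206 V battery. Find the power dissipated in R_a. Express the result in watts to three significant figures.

243 W

In a series string the same current flows through every resistor — find that current, then P = I²R for the one we want.
R_total = 42.9 + 39.0 + 4.70 = 86.60 Ω
I = V / R_total = 206 / 86.60 = 2.379 A
P_R_a = I² × R_a = (2.379)² × 42.9 = 242.7 W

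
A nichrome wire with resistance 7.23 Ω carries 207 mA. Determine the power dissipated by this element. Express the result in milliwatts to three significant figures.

310 mW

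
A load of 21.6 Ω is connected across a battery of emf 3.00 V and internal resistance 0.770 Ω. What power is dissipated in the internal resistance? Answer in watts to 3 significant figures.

0.0138 W

The source's internal resistance is just another series element carrying I; its dissipation is I²r.
I = ε / (r + R) = 3.00 / (0.770 + 21.6) = 0.1341 A
P_int = I² r = (0.1341)² × 0.770 = 0.01385 W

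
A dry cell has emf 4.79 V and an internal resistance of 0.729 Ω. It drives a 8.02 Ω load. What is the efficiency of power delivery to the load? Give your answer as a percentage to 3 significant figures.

The source delivers εI, of which I²R reaches the load and I²r is lost; since I is common, η = R/(R+r).
η = R / (R + r) = 8.02 / (8.02 + 0.729) = 0.9167

91.7 %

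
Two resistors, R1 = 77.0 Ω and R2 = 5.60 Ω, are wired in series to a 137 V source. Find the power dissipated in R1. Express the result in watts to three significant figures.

The current is common to all series resistors; compute it, then apply P = I²R for the target.
R_total = 77.0 + 5.60 = 82.60 Ω
I = V / R_total = 137 / 82.60 = 1.659 A
P_R1 = I² × R1 = (1.659)² × 77.0 = 211.8 W

212 W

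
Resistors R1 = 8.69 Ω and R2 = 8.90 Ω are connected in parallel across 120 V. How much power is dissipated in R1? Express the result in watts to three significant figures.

1660 W

Every branch has 120 V across it, so for R1 the power is simply V²/R.
P_R1 = V² / R1 = (120)² / 8.69 Ω = 1657 W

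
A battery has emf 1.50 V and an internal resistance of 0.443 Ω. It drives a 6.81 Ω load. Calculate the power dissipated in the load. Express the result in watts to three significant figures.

With r and R in series, I = ε/(r+R); the load dissipates I²R.
I = ε / (r + R) = 1.50 / (0.443 + 6.81) = 0.2068 A
P_load = I² R = (0.2068)² × 6.81 = 0.2913 W

0.291 W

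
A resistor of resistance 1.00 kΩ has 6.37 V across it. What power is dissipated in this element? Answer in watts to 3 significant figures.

With V across and R both known, P = V²/R gives the dissipation directly.
P = (6.37 V)² / 1000 Ω = 0.04058 W

0.0406 W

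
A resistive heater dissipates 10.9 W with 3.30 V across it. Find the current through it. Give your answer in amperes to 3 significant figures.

3.30 A

Rearranging the power relation for the two known quantities gives I = P / V.
I = 10.9 / 3.30 = 3.303 A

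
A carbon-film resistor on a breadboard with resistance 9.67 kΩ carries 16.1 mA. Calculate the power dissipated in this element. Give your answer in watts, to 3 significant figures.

Current and resistance are given, so P = I²R is the direct form.
P = (0.01610 A)² × 9670 Ω = 2.507 W

2.51 W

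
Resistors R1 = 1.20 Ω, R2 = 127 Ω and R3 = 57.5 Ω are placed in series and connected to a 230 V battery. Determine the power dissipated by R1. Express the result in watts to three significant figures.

1.84 W

The current is common to all series resistors; compute it, then apply P = I²R for the target.
R_total = 1.20 + 127 + 57.5 = 185.7 Ω
I = V / R_total = 230 / 185.7 = 1.239 A
P_R1 = I² × R1 = (1.239)² × 1.20 = 1.841 W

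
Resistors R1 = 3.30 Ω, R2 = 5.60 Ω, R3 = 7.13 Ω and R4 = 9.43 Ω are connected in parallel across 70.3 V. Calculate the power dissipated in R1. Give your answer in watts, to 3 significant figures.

Every branch has 70.3 V across it, so for R1 the power is simply V²/R.
P_R1 = V² / R1 = (70.3)² / 3.30 Ω = 1498 W

1500 W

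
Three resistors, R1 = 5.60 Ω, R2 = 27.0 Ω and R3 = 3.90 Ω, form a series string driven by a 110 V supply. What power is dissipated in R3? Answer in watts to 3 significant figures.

35.4 W

Every series element carries the same I. Get I from the total resistance, then P = I² × R3.
R_total = 5.60 + 27.0 + 3.90 = 36.50 Ω
I = V / R_total = 110 / 36.50 = 3.014 A
P_R3 = I² × R3 = (3.014)² × 3.90 = 35.42 W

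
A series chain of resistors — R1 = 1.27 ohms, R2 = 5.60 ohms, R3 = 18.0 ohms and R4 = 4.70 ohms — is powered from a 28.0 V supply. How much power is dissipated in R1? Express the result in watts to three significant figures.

1.14 W

Since the resistors are in series they all carry the loop current I = V/R_total; the power in any one is I²R.
R_total = 1.27 + 5.60 + 18.0 + 4.70 = 29.57 Ω
I = V / R_total = 28.0 / 29.57 = 0.9469 A
P_R1 = I² × R1 = (0.9469)² × 1.27 = 1.139 W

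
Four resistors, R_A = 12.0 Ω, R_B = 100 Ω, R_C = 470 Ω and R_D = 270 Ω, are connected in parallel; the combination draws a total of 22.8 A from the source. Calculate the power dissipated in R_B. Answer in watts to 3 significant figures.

529 W

The branches share the same voltage, but only the total current is given — find V from the equivalent resistance first.
1/R_eq = 1/12.0 + 1/100 + 1/470 + 1/270 ⇒ R_eq = 10.08 Ω
V = I_total × R_eq = 22.80 × 10.08 = 229.9 V
P_R_B = V² / R_B = (229.9)² / 100 = 528.6 W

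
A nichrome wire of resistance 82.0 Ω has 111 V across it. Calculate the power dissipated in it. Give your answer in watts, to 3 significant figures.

150 W

V and R are stated; P = V²/R avoids computing the current.
P = (111 V)² / 82.0 Ω = 150.3 W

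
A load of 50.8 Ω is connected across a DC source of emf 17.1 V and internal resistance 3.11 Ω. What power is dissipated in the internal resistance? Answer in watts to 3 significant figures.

The source's internal resistance is just another series element carrying I; its dissipation is I²r.
I = ε / (r + R) = 17.1 / (3.11 + 50.8) = 0.3172 A
P_int = I² r = (0.3172)² × 3.11 = 0.3129 W

0.313 W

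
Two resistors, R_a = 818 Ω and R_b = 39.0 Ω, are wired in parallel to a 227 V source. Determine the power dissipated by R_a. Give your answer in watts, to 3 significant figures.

63.0 W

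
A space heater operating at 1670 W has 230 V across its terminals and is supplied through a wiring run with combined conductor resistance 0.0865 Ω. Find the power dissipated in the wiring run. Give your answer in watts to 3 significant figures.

4.56 W

Only the current and the line resistance are needed for the I²R loss.
I = P / V = 1670 / 230 = 7.261 A through the wiring run.
P_line = I² R_line = (7.261)² × 0.0865 = 4.560 W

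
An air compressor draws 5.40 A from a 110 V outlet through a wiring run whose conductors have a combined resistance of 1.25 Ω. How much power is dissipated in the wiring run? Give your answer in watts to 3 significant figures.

36.5 W

Only the current and the line resistance are needed for the I²R loss.
The wiring run carries the full 5.40 A.
P_line = I² R_line = (5.400)² × 1.25 = 36.45 W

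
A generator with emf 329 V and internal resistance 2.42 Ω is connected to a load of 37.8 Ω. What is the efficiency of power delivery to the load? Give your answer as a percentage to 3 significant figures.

94.0 %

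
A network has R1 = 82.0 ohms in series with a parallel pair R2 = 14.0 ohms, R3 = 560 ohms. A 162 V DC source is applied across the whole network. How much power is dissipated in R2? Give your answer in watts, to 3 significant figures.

Collapse R2‖R3 to a single equivalent, reducing the network to two series elements.
R_p = (14.0×560)/(14.0+560) = 13.66 Ω
R_total = 82.0 + 13.66 = 95.66 Ω
I = V / R_total = 162 / 95.66 = 1.694 A
Voltage across the parallel pair: V_p = I × R_p = 1.694 × 13.66 = 23.13 V
With V_p across R2, its power is V_p²/R2.
P_R2 = (23.13)² / 14.0 = 38.22 W

38.2 W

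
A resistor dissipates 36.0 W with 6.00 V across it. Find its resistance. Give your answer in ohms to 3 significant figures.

Rearranging the power relation for the two known quantities gives R = V² / P.
R = (6.00)² / 36.0 = 1.000 Ω

1.00 Ω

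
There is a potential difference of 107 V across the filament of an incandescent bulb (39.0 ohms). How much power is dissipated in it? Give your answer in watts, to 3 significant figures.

294 W

Voltage and resistance are given, so P = V²/R is the one-step route.
P = (107 V)² / 39.0 Ω = 293.6 W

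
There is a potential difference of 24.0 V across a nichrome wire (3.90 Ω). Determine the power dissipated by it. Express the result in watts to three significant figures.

148 W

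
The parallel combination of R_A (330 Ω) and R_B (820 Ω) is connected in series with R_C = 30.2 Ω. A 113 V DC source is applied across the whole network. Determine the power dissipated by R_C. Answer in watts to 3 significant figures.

Collapse the R_A‖R_B pair into one equivalent R_p; then R_p and R_C form a series string.
R_p = (330×820)/(330+820) = 235.3 Ω
R_total = R_p + 30.2 = 235.3 + 30.2 = 265.5 Ω
I = V / R_total = 113 / 265.5 = 0.4256 A
All the supply current flows through R_C; use P = I²R_C.
P_R_C = (0.4256)² × 30.2 = 5.470 W

5.47 W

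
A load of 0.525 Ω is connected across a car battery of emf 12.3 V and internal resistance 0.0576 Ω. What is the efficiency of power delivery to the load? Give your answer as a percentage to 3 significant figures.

90.1 %

η = P_load/(P_load+P_int) = I²R/(I²R+I²r) = R/(R+r) — the I² cancels for series elements.
η = R / (R + r) = 0.525 / (0.525 + 0.0576) = 0.9011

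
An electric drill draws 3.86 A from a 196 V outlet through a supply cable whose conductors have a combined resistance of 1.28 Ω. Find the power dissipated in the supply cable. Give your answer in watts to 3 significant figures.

19.1 W

Only the current and the line resistance are needed for the I²R loss.
The supply cable carries the full 3.86 A.
P_line = I² R_line = (3.860)² × 1.28 = 19.07 W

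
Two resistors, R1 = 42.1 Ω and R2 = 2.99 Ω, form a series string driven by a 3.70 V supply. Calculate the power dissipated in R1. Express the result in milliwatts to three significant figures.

Since the resistors are in series they all carry the loop current I = V/R_total; the power in any one is I²R.
R_total = 42.1 + 2.99 = 45.09 Ω
I = V / R_total = 3.70 / 45.09 = 0.08206 A
P_R1 = I² × R1 = (0.08206)² × 42.1 = 0.2835 W

283 mW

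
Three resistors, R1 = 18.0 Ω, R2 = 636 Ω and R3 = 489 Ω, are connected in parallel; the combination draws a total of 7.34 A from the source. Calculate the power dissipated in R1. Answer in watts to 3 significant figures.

Only the total current is stated, so first find the parallel equivalent to get the voltage across the combination.
1/R_eq = 1/18.0 + 1/636 + 1/489 ⇒ R_eq = 16.90 Ω
V = I_total × R_eq = 7.340 × 16.90 = 124.0 V
P_R1 = V² / R1 = (124.0)² / 18.0 = 854.8 W

855 W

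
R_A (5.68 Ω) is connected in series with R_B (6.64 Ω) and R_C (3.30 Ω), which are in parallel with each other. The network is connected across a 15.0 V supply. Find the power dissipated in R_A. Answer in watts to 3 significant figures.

20.6 W

Reduce the parallel pair to R_p first; the network is then a simple series string.
R_p = (6.64×3.30)/(6.64+3.30) = 2.204 Ω
R_total = 5.68 + 2.204 = 7.884 Ω
I = V / R_total = 15.0 / 7.884 = 1.902 A
R_A is in the main series path, so its power is I²R_A.
P_R_A = (1.902)² × 5.68 = 20.56 W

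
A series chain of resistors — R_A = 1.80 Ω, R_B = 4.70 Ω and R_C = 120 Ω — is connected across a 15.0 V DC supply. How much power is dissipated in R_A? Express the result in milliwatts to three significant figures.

The current is common to all series resistors; compute it, then apply P = I²R for the target.
R_total = 1.80 + 4.70 + 120 = 126.5 Ω
I = V / R_total = 15.0 / 126.5 = 0.1186 A
P_R_A = I² × R_A = (0.1186)² × 1.80 = 0.02531 W

25.3 mW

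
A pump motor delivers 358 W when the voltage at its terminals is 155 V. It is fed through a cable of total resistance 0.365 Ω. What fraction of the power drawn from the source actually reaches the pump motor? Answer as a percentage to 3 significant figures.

I = P / V = 358 / 155 = 2.310 A through the cable.
P_line = I² R_line = (2.310)² × 0.365 = 1.947 W
P_source = P_load + P_line = 358.0 + 1.947 = 359.9 W
η = P_load / P_source = 358.0 / 359.9 = 0.9946

99.5 %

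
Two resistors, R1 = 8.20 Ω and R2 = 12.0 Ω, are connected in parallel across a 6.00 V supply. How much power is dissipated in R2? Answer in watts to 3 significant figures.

3.00 W

Each parallel branch sees the full supply voltage, so P = V²/R applies directly to the target branch.
P_R2 = V² / R2 = (6.00)² / 12.0 Ω = 3.000 W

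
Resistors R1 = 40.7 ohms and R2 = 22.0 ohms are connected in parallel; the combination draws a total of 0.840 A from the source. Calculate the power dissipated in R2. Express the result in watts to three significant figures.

Parallel branches share V, not I — compute V via R_eq, then use V²/R for the target branch.
1/R_eq = 1/40.7 + 1/22.0 ⇒ R_eq = 14.28 Ω
V = I_total × R_eq = 0.8400 × 14.28 = 12.00 V
P_R2 = V² / R2 = (12.00)² / 22.0 = 6.541 W

6.54 W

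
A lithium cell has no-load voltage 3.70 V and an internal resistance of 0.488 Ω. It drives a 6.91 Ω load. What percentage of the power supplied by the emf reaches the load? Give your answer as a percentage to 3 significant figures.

93.4 %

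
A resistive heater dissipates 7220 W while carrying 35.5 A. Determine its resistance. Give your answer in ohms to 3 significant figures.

5.73 Ω

Rearranging the power relation for the two known quantities gives R = P / I².
R = 7220 / (35.50)² = 5.729 Ω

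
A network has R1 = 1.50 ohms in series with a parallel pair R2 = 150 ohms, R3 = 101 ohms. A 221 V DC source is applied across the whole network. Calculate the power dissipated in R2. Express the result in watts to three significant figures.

Replace R2 and R3 with their parallel equivalent so the circuit becomes R1 in series with R_p.
R_p = (150×101)/(150+101) = 60.36 Ω
R_total = 1.50 + 60.36 = 61.86 Ω
I = V / R_total = 221 / 61.86 = 3.573 A
Voltage across the parallel pair: V_p = I × R_p = 3.573 × 60.36 = 215.6 V
R2 is across V_p, so use P = V²/R for that branch.
P_R2 = (215.6)² / 150 = 310.0 W

310 W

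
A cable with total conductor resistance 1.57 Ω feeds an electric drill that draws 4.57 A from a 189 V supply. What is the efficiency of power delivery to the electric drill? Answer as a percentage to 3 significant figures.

96.2 %

The cable carries the full 4.57 A.
P_line = I² R_line = (4.570)² × 1.57 = 32.79 W
P_source = V I = 189 × 4.570 = 863.7 W; P_load = 830.9 W
η = P_load / P_source = 830.9 / 863.7 = 0.9620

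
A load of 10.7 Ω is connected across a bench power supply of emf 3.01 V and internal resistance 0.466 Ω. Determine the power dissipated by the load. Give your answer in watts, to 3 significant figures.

0.778 W

Load and internal resistance form a series loop — compute the loop current, then the load power via I²R.
I = ε / (r + R) = 3.01 / (0.466 + 10.7) = 0.2696 A
P_load = I² R = (0.2696)² × 10.7 = 0.7775 W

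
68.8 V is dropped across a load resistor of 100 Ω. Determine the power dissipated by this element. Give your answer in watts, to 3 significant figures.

47.3 W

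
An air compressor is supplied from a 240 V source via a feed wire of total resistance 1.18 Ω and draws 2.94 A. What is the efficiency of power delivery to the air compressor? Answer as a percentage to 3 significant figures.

The feed wire carries the full 2.94 A.
P_line = I² R_line = (2.940)² × 1.18 = 10.20 W
P_source = V I = 240 × 2.940 = 705.6 W; P_load = 695.4 W
η = P_load / P_source = 695.4 / 705.6 = 0.9855

98.6 %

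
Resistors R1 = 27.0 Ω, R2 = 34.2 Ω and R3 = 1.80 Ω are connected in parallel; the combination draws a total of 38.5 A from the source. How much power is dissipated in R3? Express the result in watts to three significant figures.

We need the common branch voltage; get it from I_total × R_eq, then P = V²/R for the branch.
1/R_eq = 1/27.0 + 1/34.2 + 1/1.80 ⇒ R_eq = 1.608 Ω
V = I_total × R_eq = 38.50 × 1.608 = 61.91 V
P_R3 = V² / R3 = (61.91)² / 1.80 = 2130 W

2130 W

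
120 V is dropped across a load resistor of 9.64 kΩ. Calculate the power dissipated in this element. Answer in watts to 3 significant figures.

V and R are stated; P = V²/R avoids computing the current.
P = (120 V)² / 9640 Ω = 1.494 W

1.49 W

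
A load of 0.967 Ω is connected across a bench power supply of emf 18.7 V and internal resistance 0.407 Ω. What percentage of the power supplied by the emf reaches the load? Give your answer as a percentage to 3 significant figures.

70.4 %

Both r and R carry the same current, so the power split is just the resistance split: η = R/(R+r).
η = R / (R + r) = 0.967 / (0.967 + 0.407) = 0.7038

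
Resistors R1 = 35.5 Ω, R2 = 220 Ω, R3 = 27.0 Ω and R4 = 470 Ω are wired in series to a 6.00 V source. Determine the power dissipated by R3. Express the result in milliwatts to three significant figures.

1.72 mW

Every series element carries the same I. Get I from the total resistance, then P = I² × R3.
R_total = 35.5 + 220 + 27.0 + 470 = 752.5 Ω
I = V / R_total = 6.00 / 752.5 = 0.007973 A
P_R3 = I² × R3 = (0.007973)² × 27.0 = 0.001717 W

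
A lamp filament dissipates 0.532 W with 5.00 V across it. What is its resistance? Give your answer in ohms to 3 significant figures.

47.0 Ω

Rearranging the power relation for the two known quantities gives R = V² / P.
R = (5.00)² / 0.532 = 46.99 Ω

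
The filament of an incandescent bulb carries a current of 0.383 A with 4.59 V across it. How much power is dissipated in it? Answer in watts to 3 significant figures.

1.76 W

Both the voltage across and the current through the element are known, so P = V I applies directly.
P = 4.59 V × 0.3830 A = 1.758 W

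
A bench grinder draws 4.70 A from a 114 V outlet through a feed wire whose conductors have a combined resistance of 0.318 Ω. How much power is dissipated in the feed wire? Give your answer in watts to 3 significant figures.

7.02 W

The feed wire is a series resistance carrying the load current; its dissipation is I²R_line.
The feed wire carries the full 4.70 A.
P_line = I² R_line = (4.700)² × 0.318 = 7.025 W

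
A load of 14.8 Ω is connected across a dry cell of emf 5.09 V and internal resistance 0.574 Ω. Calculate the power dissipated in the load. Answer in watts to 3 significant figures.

1.62 W

Load and internal resistance form a series loop — compute the loop current, then the load power via I²R.
I = ε / (r + R) = 5.09 / (0.574 + 14.8) = 0.3311 A
P_load = I² R = (0.3311)² × 14.8 = 1.622 W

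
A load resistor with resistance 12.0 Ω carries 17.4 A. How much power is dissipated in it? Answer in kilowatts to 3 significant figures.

3.63 kW

The current through and the resistance of the element are both given; use P = I²R.
P = (17.40 A)² × 12.0 Ω = 3633 W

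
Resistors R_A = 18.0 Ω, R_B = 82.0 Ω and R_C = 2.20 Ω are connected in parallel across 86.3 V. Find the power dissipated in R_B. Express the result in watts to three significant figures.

90.8 W

Parallel branches share the same voltage; P = V²/R gives the branch power in one step.
P_R_B = V² / R_B = (86.3)² / 82.0 Ω = 90.83 W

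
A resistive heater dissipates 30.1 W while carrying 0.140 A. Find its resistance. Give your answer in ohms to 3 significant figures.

1540 Ω

Rearranging the power relation for the two known quantities gives R = P / I².
R = 30.1 / (0.1400)² = 1536 Ω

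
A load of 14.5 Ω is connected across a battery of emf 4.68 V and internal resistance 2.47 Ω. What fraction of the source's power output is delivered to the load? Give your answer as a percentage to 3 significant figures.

85.4 %

Efficiency is P_load / P_total. With a series r and R sharing the same I, P = I²R for each, so η = R/(R+r).
η = R / (R + r) = 14.5 / (14.5 + 2.47) = 0.8544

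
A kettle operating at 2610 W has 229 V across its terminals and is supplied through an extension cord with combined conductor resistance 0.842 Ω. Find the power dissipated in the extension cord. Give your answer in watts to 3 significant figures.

109 W

The extension cord is a series resistance carrying the load current; its dissipation is I²R_line.
I = P / V = 2610 / 229 = 11.40 A through the extension cord.
P_line = I² R_line = (11.40)² × 0.842 = 109.4 W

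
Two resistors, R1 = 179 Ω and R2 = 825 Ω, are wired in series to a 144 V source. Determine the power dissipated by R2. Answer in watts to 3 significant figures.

Since the resistors are in series they all carry the loop current I = V/R_total; the power in any one is I²R.
R_total = 179 + 825 = 1004 Ω
I = V / R_total = 144 / 1004 = 0.1434 A
P_R2 = I² × R2 = (0.1434)² × 825 = 16.97 W

17.0 W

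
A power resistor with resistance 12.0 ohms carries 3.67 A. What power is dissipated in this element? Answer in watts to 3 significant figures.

Current and resistance are given, so P = I²R is the direct form.
P = (3.670 A)² × 12.0 Ω = 161.6 W

162 W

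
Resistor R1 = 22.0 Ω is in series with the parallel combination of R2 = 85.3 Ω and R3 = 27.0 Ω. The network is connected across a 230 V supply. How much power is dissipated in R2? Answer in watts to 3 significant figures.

Reduce the parallel pair to R_p first; the network is then a simple series string.
R_p = (85.3×27.0)/(85.3+27.0) = 20.51 Ω
R_total = 22.0 + 20.51 = 42.51 Ω
I = V / R_total = 230 / 42.51 = 5.411 A
Voltage across the parallel pair: V_p = I × R_p = 5.411 × 20.51 = 111.0 V
R2 is across V_p, so use P = V²/R for that branch.
P_R2 = (111.0)² / 85.3 = 144.4 W

144 W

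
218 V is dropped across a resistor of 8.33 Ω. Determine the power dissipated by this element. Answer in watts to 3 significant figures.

5710 W

V and R are stated; P = V²/R avoids computing the current.
P = (218 V)² / 8.33 Ω = 5705 W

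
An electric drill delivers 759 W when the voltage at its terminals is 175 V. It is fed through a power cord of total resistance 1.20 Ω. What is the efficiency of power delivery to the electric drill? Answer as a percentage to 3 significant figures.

97.1 %

I = P / V = 759 / 175 = 4.337 A through the power cord.
P_line = I² R_line = (4.337)² × 1.20 = 22.57 W
P_source = P_load + P_line = 759.0 + 22.57 = 781.6 W
η = P_load / P_source = 759.0 / 781.6 = 0.9711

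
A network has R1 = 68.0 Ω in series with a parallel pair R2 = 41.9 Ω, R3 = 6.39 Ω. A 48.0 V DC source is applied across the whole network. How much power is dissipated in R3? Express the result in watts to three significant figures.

First combine the parallel branches into one equivalent R_p, then R1 + R_p is a series pair.
R_p = (41.9×6.39)/(41.9+6.39) = 5.544 Ω
R_total = 68.0 + 5.544 = 73.54 Ω
I = V / R_total = 48.0 / 73.54 = 0.6527 A
Voltage across the parallel pair: V_p = I × R_p = 0.6527 × 5.544 = 3.619 V
R3 sees V_p directly, so P = V_p² / R3.
P_R3 = (3.619)² / 6.39 = 2.049 W

2.05 W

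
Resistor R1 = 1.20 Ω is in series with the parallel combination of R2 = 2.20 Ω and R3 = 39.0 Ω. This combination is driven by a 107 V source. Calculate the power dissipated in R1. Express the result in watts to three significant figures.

Replace R2 and R3 with their parallel equivalent so the circuit becomes R1 in series with R_p.
R_p = (2.20×39.0)/(2.20+39.0) = 2.083 Ω
R_total = 1.20 + 2.083 = 3.283 Ω
I = V / R_total = 107 / 3.283 = 32.60 A
R1 carries the full series current, so P = I²R.
P_R1 = (32.60)² × 1.20 = 1275 W

1280 W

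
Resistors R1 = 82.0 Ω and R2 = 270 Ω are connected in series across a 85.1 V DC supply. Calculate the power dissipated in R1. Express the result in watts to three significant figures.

4.79 W

Series elements share the same current, so find I first, then use P = I²R.
R_total = 82.0 + 270 = 352.0 Ω
I = V / R_total = 85.1 / 352.0 = 0.2418 A
P_R1 = I² × R1 = (0.2418)² × 82.0 = 4.793 W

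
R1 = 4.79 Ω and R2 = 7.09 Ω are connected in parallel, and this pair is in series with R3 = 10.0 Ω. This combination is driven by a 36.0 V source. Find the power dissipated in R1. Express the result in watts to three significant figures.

Collapse the R1‖R2 pair into one equivalent R_p; then R_p and R3 form a series string.
R_p = (4.79×7.09)/(4.79+7.09) = 2.859 Ω
R_total = R_p + 10.0 = 2.859 + 10.0 = 12.86 Ω
I = V / R_total = 36.0 / 12.86 = 2.800 A
Voltage across the parallel pair: V_p = I × R_p = 2.800 × 2.859 = 8.003 V
R1 has V_p across it, so P = V_p²/R1.
P_R1 = (8.003)² / 4.79 = 13.37 W

13.4 W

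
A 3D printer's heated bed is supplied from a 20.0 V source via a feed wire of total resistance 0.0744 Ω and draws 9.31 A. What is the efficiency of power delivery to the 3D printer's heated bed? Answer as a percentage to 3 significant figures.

The feed wire carries the full 9.31 A.
P_line = I² R_line = (9.310)² × 0.0744 = 6.449 W
P_source = V I = 20.0 × 9.310 = 186.2 W; P_load = 179.8 W
η = P_load / P_source = 179.8 / 186.2 = 0.9654

96.5 %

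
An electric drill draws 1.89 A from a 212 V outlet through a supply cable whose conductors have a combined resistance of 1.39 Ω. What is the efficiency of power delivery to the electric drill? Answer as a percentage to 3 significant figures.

98.8 %

The supply cable carries the full 1.89 A.
P_line = I² R_line = (1.890)² × 1.39 = 4.965 W
P_source = V I = 212 × 1.890 = 400.7 W; P_load = 395.7 W
η = P_load / P_source = 395.7 / 400.7 = 0.9876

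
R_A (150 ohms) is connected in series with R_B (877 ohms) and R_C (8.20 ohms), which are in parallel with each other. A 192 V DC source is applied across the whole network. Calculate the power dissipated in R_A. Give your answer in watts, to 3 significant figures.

Replace R_B and R_C with their parallel equivalent so the circuit becomes R_A in series with R_p.
R_p = (877×8.20)/(877+8.20) = 8.124 Ω
R_total = 150 + 8.124 = 158.1 Ω
I = V / R_total = 192 / 158.1 = 1.214 A
The full supply current passes through R_A: P = I²R.
P_R_A = (1.214)² × 150 = 221.2 W

221 W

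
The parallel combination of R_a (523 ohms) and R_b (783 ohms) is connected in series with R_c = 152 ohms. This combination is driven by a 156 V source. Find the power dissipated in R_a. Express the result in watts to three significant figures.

Combine R_a and R_b into their parallel equivalent first, reducing the network to two series resistors.
R_p = (523×783)/(523+783) = 313.6 Ω
R_total = R_p + 152 = 313.6 + 152 = 465.6 Ω
I = V / R_total = 156 / 465.6 = 0.3351 A
Voltage across the parallel pair: V_p = I × R_p = 0.3351 × 313.6 = 105.1 V
R_a sits across V_p; its power is V_p²/R.
P_R_a = (105.1)² / 523 = 21.11 W

21.1 W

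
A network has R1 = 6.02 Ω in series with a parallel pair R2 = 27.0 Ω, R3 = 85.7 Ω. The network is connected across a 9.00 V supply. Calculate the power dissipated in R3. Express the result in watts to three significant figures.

0.565 W

Reduce the parallel pair to R_p first; the network is then a simple series string.
R_p = (27.0×85.7)/(27.0+85.7) = 20.53 Ω
R_total = 6.02 + 20.53 = 26.55 Ω
I = V / R_total = 9.00 / 26.55 = 0.3390 A
Voltage across the parallel pair: V_p = I × R_p = 0.3390 × 20.53 = 6.959 V
R3 is across V_p, so use P = V²/R for that branch.
P_R3 = (6.959)² / 85.7 = 0.5652 W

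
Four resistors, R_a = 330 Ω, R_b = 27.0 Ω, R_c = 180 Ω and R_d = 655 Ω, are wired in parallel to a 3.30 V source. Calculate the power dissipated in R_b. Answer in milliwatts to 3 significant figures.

Parallel branches share the same voltage; P = V²/R gives the branch power in one step.
P_R_b = V² / R_b = (3.30)² / 27.0 Ω = 0.4033 W

403 mW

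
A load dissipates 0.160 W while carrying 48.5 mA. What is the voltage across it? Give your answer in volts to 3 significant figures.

3.30 V

The two known quantities fix the third via V = P / I.
V = 0.160 / 0.04850 = 3.299 V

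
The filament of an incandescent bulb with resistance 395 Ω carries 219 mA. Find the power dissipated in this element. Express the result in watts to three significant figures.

18.9 W

With I and R stated, P = I²R applies in one step.
P = (0.2190 A)² × 395 Ω = 18.94 W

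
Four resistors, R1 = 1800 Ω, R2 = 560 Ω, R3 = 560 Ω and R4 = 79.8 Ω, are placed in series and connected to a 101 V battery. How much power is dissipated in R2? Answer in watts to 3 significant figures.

0.635 W

In a series string the same current flows through every resistor — find that current, then P = I²R for the one we want.
R_total = 1800 + 560 + 560 + 79.8 = 3000 Ω
I = V / R_total = 101 / 3000 = 0.03367 A
P_R2 = I² × R2 = (0.03367)² × 560 = 0.6348 W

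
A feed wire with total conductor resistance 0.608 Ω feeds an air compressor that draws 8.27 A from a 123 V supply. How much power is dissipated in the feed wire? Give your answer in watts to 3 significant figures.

Only the current and the line resistance are needed for the I²R loss.
The feed wire carries the full 8.27 A.
P_line = I² R_line = (8.270)² × 0.608 = 41.58 W

41.6 W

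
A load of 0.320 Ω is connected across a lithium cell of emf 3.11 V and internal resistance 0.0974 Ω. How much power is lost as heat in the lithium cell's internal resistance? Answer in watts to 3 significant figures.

5.41 W

The internal resistance carries the same current as the load; P_int = I²r.
I = ε / (r + R) = 3.11 / (0.0974 + 0.320) = 7.451 A
P_int = I² r = (7.451)² × 0.0974 = 5.407 W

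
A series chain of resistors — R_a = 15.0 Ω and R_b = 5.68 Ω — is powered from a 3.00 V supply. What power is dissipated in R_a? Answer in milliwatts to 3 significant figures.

316 mW

Every series element carries the same I. Get I from the total resistance, then P = I² × R_a.
R_total = 15.0 + 5.68 = 20.68 Ω
I = V / R_total = 3.00 / 20.68 = 0.1451 A
P_R_a = I² × R_a = (0.1451)² × 15.0 = 0.3157 W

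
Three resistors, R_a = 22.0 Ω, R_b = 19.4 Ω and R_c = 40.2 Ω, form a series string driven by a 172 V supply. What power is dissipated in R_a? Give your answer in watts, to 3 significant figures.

Series elements share the same current, so find I first, then use P = I²R.
R_total = 22.0 + 19.4 + 40.2 = 81.60 Ω
I = V / R_total = 172 / 81.60 = 2.108 A
P_R_a = I² × R_a = (2.108)² × 22.0 = 97.75 W

97.7 W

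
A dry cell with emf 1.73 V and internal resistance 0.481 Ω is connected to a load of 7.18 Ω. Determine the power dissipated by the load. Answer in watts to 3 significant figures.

0.366 W

The internal resistance and the load are in series, so the same I flows through both; get I from ε/(r+R), then I²R for the load.
I = ε / (r + R) = 1.73 / (0.481 + 7.18) = 0.2258 A
P_load = I² R = (0.2258)² × 7.18 = 0.3661 W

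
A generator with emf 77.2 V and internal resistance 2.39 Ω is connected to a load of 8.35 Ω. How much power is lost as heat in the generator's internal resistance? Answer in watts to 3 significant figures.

The source's internal resistance is just another series element carrying I; its dissipation is I²r.
I = ε / (r + R) = 77.2 / (2.39 + 8.35) = 7.188 A
P_int = I² r = (7.188)² × 2.39 = 123.5 W

123 W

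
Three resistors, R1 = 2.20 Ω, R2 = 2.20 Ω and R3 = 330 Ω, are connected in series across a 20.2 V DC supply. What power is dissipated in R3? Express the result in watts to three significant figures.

1.20 W

Series elements share the same current, so find I first, then use P = I²R.
R_total = 2.20 + 2.20 + 330 = 334.4 Ω
I = V / R_total = 20.2 / 334.4 = 0.06041 A
P_R3 = I² × R3 = (0.06041)² × 330 = 1.204 W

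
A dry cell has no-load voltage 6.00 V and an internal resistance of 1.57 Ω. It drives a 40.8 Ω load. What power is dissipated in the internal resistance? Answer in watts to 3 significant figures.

0.0315 W

The source's internal resistance is just another series element carrying I; its dissipation is I²r.
I = ε / (r + R) = 6.00 / (1.57 + 40.8) = 0.1416 A
P_int = I² r = (0.1416)² × 1.57 = 0.03148 W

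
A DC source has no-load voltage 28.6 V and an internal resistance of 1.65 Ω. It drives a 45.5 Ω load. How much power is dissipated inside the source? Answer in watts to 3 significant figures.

r is in series with the load, so it carries the full circuit current — the loss in it is I²r.
I = ε / (r + R) = 28.6 / (1.65 + 45.5) = 0.6066 A
P_int = I² r = (0.6066)² × 1.65 = 0.6071 W

0.607 W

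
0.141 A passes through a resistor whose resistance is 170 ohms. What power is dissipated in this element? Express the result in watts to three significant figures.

3.38 W

The current through and the resistance of the element are both given; use P = I²R.
P = (0.1410 A)² × 170 Ω = 3.380 W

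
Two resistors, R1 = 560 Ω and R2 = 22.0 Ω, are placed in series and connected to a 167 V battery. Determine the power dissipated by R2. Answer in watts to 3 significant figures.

1.81 W

In a series string the same current flows through every resistor — find that current, then P = I²R for the one we want.
R_total = 560 + 22.0 = 582.0 Ω
I = V / R_total = 167 / 582.0 = 0.2869 A
P_R2 = I² × R2 = (0.2869)² × 22.0 = 1.811 W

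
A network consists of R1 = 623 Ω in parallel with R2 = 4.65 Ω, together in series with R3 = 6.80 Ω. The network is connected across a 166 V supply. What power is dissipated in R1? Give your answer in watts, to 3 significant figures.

Collapse the R1‖R2 pair into one equivalent R_p; then R_p and R3 form a series string.
R_p = (623×4.65)/(623+4.65) = 4.616 Ω
R_total = R_p + 6.80 = 4.616 + 6.80 = 11.42 Ω
I = V / R_total = 166 / 11.42 = 14.54 A
Voltage across the parallel pair: V_p = I × R_p = 14.54 × 4.616 = 67.12 V
Use P = V²/R for R1 with V = V_p.
P_R1 = (67.12)² / 623 = 7.231 W

7.23 W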